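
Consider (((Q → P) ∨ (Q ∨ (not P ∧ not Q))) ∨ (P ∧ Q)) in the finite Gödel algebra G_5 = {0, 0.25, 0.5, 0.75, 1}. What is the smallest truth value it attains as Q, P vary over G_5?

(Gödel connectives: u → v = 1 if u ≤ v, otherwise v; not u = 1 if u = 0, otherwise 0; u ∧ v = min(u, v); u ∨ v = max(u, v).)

0.25

The minimum is attained at Q = 0.25, P = 0:
  (Q → P): 0.25 > 0, so result = 0
  not P: Gödel ¬ of 0 = 1 (operand is 0)
  not Q: Gödel ¬ of 0.25 = 0 (operand ≠ 0)
  (not P ∧ not Q) = min(1, 0) = 0
  (Q ∨ (not P ∧ not Q)) = max(0.25, 0) = 0.25
  ((Q → P) ∨ (Q ∨ (not P ∧ not Q))) = max(0, 0.25) = 0.25
  (P ∧ Q) = min(0, 0.25) = 0
  (((Q → P) ∨ (Q ∨ (not P ∧ not Q))) ∨ (P ∧ Q)) = max(0.25, 0) = 0.25
Checking all 25 assignments confirms none give a value below 0.25.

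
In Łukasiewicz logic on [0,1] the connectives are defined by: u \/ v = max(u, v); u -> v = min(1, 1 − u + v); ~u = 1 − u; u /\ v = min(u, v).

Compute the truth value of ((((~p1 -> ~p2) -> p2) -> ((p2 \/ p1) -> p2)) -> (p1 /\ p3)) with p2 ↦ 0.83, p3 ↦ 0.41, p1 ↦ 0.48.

~p1: Łukasiewicz ¬ gives 1 − 0.48 = 0.52
~p2: Łukasiewicz ¬ gives 1 − 0.83 = 0.17
(~p1 -> ~p2): min(1, 1 − 0.52 + 0.17) = 0.65
((~p1 -> ~p2) -> p2): min(1, 1 − 0.65 + 0.83) = 1
(p2 \/ p1) = max(0.83, 0.48) = 0.83
((p2 \/ p1) -> p2): min(1, 1 − 0.83 + 0.83) = 1
(((~p1 -> ~p2) -> p2) -> ((p2 \/ p1) -> p2)): min(1, 1 − 1 + 1) = 1
(p1 /\ p3) = min(0.48, 0.41) = 0.41
((((~p1 -> ~p2) -> p2) -> ((p2 \/ p1) -> p2)) -> (p1 /\ p3)): min(1, 1 − 1 + 0.41) = 0.41

0.41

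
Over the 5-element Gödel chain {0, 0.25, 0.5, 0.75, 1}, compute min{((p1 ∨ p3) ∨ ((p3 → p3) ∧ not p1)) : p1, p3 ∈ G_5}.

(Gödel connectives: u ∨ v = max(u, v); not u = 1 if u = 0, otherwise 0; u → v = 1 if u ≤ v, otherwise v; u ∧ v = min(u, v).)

The minimum is attained at p1 = 0.25, p3 = 0:
  (p1 ∨ p3) = max(0.25, 0) = 0.25
  (p3 → p3): 0 ≤ 0, so result = 1
  not p1: Gödel ¬ of 0.25 = 0 (operand ≠ 0)
  ((p3 → p3) ∧ not p1) = min(1, 0) = 0
  ((p1 ∨ p3) ∨ ((p3 → p3) ∧ not p1)) = max(0.25, 0) = 0.25
Checking all 25 assignments confirms none give a value below 0.25.

0.25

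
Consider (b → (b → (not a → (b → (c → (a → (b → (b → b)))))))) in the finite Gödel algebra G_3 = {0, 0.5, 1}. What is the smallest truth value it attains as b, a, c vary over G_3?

Every assignment gives 1. For instance at b = 0, a = 0, c = 0:
  not a: Gödel ¬ of 0 = 1 (operand is 0)
  (b → b): 0 ≤ 0, so result = 1
  (b → (b → b)): 0 ≤ 1, so result = 1
  (a → (b → (b → b))): 0 ≤ 1, so result = 1
  (c → (a → (b → (b → b)))): 0 ≤ 1, so result = 1
  (b → (c → (a → (b → (b → b))))): 0 ≤ 1, so result = 1
  (not a → (b → (c → (a → (b → (b → b)))))): 1 ≤ 1, so result = 1
  (b → (not a → (b → (c → (a → (b → (b → b))))))): 0 ≤ 1, so result = 1
  (b → (b → (not a → (b → (c → (a → (b → (b → b)))))))): 0 ≤ 1, so result = 1
All 27 assignments give value 1 — the formula is a G_3-tautology.

1.00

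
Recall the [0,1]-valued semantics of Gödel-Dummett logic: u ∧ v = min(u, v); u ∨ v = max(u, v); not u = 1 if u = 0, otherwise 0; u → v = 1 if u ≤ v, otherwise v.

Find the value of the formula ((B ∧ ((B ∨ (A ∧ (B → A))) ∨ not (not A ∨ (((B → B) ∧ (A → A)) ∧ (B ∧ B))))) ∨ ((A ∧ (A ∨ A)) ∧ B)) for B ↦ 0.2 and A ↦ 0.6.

(B → A): 0.2 ≤ 0.6, so result = 1
(A ∧ (B → A)) = min(0.6, 1) = 0.6
(B ∨ (A ∧ (B → A))) = max(0.2, 0.6) = 0.6
not A: Gödel ¬ of 0.6 = 0 (operand ≠ 0)
(B → B): 0.2 ≤ 0.2, so result = 1
(A → A): 0.6 ≤ 0.6, so result = 1
((B → B) ∧ (A → A)) = min(1, 1) = 1
(B ∧ B) = min(0.2, 0.2) = 0.2
(((B → B) ∧ (A → A)) ∧ (B ∧ B)) = min(1, 0.2) = 0.2
(not A ∨ (((B → B) ∧ (A → A)) ∧ (B ∧ B))) = max(0, 0.2) = 0.2
not (not A ∨ (((B → B) ∧ (A → A)) ∧ (B ∧ B))): Gödel ¬ of 0.2 = 0 (operand ≠ 0)
((B ∨ (A ∧ (B → A))) ∨ not (not A ∨ (((B → B) ∧ (A → A)) ∧ (B ∧ B)))) = max(0.6, 0) = 0.6
(B ∧ ((B ∨ (A ∧ (B → A))) ∨ not (not A ∨ (((B → B) ∧ (A → A)) ∧ (B ∧ B))))) = min(0.2, 0.6) = 0.2
(A ∨ A) = max(0.6, 0.6) = 0.6
(A ∧ (A ∨ A)) = min(0.6, 0.6) = 0.6
((A ∧ (A ∨ A)) ∧ B) = min(0.6, 0.2) = 0.2
((B ∧ ((B ∨ (A ∧ (B → A))) ∨ not (not A ∨ (((B → B) ∧ (A → A)) ∧ (B ∧ B))))) ∨ ((A ∧ (A ∨ A)) ∧ B)) = max(0.2, 0.2) = 0.2

0.20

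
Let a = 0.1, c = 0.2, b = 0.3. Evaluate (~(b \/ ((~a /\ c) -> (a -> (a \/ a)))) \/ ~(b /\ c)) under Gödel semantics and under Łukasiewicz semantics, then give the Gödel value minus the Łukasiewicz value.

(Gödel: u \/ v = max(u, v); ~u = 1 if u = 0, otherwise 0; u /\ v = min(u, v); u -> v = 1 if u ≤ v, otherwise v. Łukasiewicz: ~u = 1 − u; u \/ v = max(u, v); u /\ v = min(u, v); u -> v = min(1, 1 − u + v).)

-0.80

Gödel evaluation:
  ~a: Gödel ¬ of 0.1 = 0 (operand ≠ 0)
  (~a /\ c) = min(0, 0.2) = 0
  (a \/ a) = max(0.1, 0.1) = 0.1
  (a -> (a \/ a)): 0.1 ≤ 0.1, so result = 1
  ((~a /\ c) -> (a -> (a \/ a))): 0 ≤ 1, so result = 1
  (b \/ ((~a /\ c) -> (a -> (a \/ a)))) = max(0.3, 1) = 1
  ~(b \/ ((~a /\ c) -> (a -> (a \/ a)))): Gödel ¬ of 1 = 0 (operand ≠ 0)
  (b /\ c) = min(0.3, 0.2) = 0.2
  ~(b /\ c): Gödel ¬ of 0.2 = 0 (operand ≠ 0)
  (~(b \/ ((~a /\ c) -> (a -> (a \/ a)))) \/ ~(b /\ c)) = max(0, 0) = 0
  Gödel value = 0
Łukasiewicz evaluation:
  ~a: Łukasiewicz ¬ gives 1 − 0.1 = 0.9
  (~a /\ c) = min(0.9, 0.2) = 0.2
  (a \/ a) = max(0.1, 0.1) = 0.1
  (a -> (a \/ a)): min(1, 1 − 0.1 + 0.1) = 1
  ((~a /\ c) -> (a -> (a \/ a))): min(1, 1 − 0.2 + 1) = 1
  (b \/ ((~a /\ c) -> (a -> (a \/ a)))) = max(0.3, 1) = 1
  ~(b \/ ((~a /\ c) -> (a -> (a \/ a)))): Łukasiewicz ¬ gives 1 − 1 = 0
  (b /\ c) = min(0.3, 0.2) = 0.2
  ~(b /\ c): Łukasiewicz ¬ gives 1 − 0.2 = 0.8
  (~(b \/ ((~a /\ c) -> (a -> (a \/ a)))) \/ ~(b /\ c)) = max(0, 0.8) = 0.8
  Łukasiewicz value = 0.8
Difference: 0 − 0.8 = -0.80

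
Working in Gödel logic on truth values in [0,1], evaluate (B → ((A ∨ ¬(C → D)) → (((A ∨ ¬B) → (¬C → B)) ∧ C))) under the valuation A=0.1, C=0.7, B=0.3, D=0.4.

1.00

(C → D): 0.7 > 0.4, so result = 0.4
¬(C → D): Gödel ¬ of 0.4 = 0 (operand ≠ 0)
(A ∨ ¬(C → D)) = max(0.1, 0) = 0.1
¬B: Gödel ¬ of 0.3 = 0 (operand ≠ 0)
(A ∨ ¬B) = max(0.1, 0) = 0.1
¬C: Gödel ¬ of 0.7 = 0 (operand ≠ 0)
(¬C → B): 0 ≤ 0.3, so result = 1
((A ∨ ¬B) → (¬C → B)): 0.1 ≤ 1, so result = 1
(((A ∨ ¬B) → (¬C → B)) ∧ C) = min(1, 0.7) = 0.7
((A ∨ ¬(C → D)) → (((A ∨ ¬B) → (¬C → B)) ∧ C)): 0.1 ≤ 0.7, so result = 1
(B → ((A ∨ ¬(C → D)) → (((A ∨ ¬B) → (¬C → B)) ∧ C))): 0.3 ≤ 1, so result = 1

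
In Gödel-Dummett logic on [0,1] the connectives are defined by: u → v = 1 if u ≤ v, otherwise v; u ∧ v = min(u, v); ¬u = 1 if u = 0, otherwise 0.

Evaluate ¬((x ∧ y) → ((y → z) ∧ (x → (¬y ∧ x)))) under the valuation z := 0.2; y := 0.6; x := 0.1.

1.00

(x ∧ y) = min(0.1, 0.6) = 0.1
(y → z): 0.6 > 0.2, so result = 0.2
¬y: Gödel ¬ of 0.6 = 0 (operand ≠ 0)
(¬y ∧ x) = min(0, 0.1) = 0
(x → (¬y ∧ x)): 0.1 > 0, so result = 0
((y → z) ∧ (x → (¬y ∧ x))) = min(0.2, 0) = 0
((x ∧ y) → ((y → z) ∧ (x → (¬y ∧ x)))): 0.1 > 0, so result = 0
¬((x ∧ y) → ((y → z) ∧ (x → (¬y ∧ x)))): Gödel ¬ of 0 = 1 (operand is 0)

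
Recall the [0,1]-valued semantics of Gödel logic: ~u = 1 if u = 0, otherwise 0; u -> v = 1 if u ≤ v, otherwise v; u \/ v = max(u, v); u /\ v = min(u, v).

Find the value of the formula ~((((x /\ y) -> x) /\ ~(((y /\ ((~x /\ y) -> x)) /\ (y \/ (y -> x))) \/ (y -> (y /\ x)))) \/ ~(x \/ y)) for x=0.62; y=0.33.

(x /\ y) = min(0.62, 0.33) = 0.33
((x /\ y) -> x): 0.33 ≤ 0.62, so result = 1
~x: Gödel ¬ of 0.62 = 0 (operand ≠ 0)
(~x /\ y) = min(0, 0.33) = 0
((~x /\ y) -> x): 0 ≤ 0.62, so result = 1
(y /\ ((~x /\ y) -> x)) = min(0.33, 1) = 0.33
(y -> x): 0.33 ≤ 0.62, so result = 1
(y \/ (y -> x)) = max(0.33, 1) = 1
((y /\ ((~x /\ y) -> x)) /\ (y \/ (y -> x))) = min(0.33, 1) = 0.33
(y /\ x) = min(0.33, 0.62) = 0.33
(y -> (y /\ x)): 0.33 ≤ 0.33, so result = 1
(((y /\ ((~x /\ y) -> x)) /\ (y \/ (y -> x))) \/ (y -> (y /\ x))) = max(0.33, 1) = 1
~(((y /\ ((~x /\ y) -> x)) /\ (y \/ (y -> x))) \/ (y -> (y /\ x))): Gödel ¬ of 1 = 0 (operand ≠ 0)
(((x /\ y) -> x) /\ ~(((y /\ ((~x /\ y) -> x)) /\ (y \/ (y -> x))) \/ (y -> (y /\ x)))) = min(1, 0) = 0
(x \/ y) = max(0.62, 0.33) = 0.62
~(x \/ y): Gödel ¬ of 0.62 = 0 (operand ≠ 0)
((((x /\ y) -> x) /\ ~(((y /\ ((~x /\ y) -> x)) /\ (y \/ (y -> x))) \/ (y -> (y /\ x)))) \/ ~(x \/ y)) = max(0, 0) = 0
~((((x /\ y) -> x) /\ ~(((y /\ ((~x /\ y) -> x)) /\ (y \/ (y -> x))) \/ (y -> (y /\ x)))) \/ ~(x \/ y)): Gödel ¬ of 0 = 1 (operand is 0)

1.00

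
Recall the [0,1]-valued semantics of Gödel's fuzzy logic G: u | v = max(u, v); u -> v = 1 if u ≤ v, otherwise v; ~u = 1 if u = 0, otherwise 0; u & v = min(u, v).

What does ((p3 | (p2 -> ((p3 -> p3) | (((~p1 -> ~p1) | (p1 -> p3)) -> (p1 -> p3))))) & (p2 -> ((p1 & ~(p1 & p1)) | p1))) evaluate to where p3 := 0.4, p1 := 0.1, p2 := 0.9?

0.10

(p3 -> p3): 0.4 ≤ 0.4, so result = 1
~p1: Gödel ¬ of 0.1 = 0 (operand ≠ 0)
~p1: Gödel ¬ of 0.1 = 0 (operand ≠ 0)
(~p1 -> ~p1): 0 ≤ 0, so result = 1
(p1 -> p3): 0.1 ≤ 0.4, so result = 1
((~p1 -> ~p1) | (p1 -> p3)) = max(1, 1) = 1
(p1 -> p3): 0.1 ≤ 0.4, so result = 1
(((~p1 -> ~p1) | (p1 -> p3)) -> (p1 -> p3)): 1 ≤ 1, so result = 1
((p3 -> p3) | (((~p1 -> ~p1) | (p1 -> p3)) -> (p1 -> p3))) = max(1, 1) = 1
(p2 -> ((p3 -> p3) | (((~p1 -> ~p1) | (p1 -> p3)) -> (p1 -> p3)))): 0.9 ≤ 1, so result = 1
(p3 | (p2 -> ((p3 -> p3) | (((~p1 -> ~p1) | (p1 -> p3)) -> (p1 -> p3))))) = max(0.4, 1) = 1
(p1 & p1) = min(0.1, 0.1) = 0.1
~(p1 & p1): Gödel ¬ of 0.1 = 0 (operand ≠ 0)
(p1 & ~(p1 & p1)) = min(0.1, 0) = 0
((p1 & ~(p1 & p1)) | p1) = max(0, 0.1) = 0.1
(p2 -> ((p1 & ~(p1 & p1)) | p1)): 0.9 > 0.1, so result = 0.1
((p3 | (p2 -> ((p3 -> p3) | (((~p1 -> ~p1) | (p1 -> p3)) -> (p1 -> p3))))) & (p2 -> ((p1 & ~(p1 & p1)) | p1))) = min(1, 0.1) = 0.1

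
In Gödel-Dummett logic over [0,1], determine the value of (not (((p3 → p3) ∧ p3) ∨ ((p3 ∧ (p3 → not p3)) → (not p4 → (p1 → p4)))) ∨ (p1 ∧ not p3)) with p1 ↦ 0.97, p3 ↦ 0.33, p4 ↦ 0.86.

0.00

(p3 → p3): 0.33 ≤ 0.33, so result = 1
((p3 → p3) ∧ p3) = min(1, 0.33) = 0.33
not p3: Gödel ¬ of 0.33 = 0 (operand ≠ 0)
(p3 → not p3): 0.33 > 0, so result = 0
(p3 ∧ (p3 → not p3)) = min(0.33, 0) = 0
not p4: Gödel ¬ of 0.86 = 0 (operand ≠ 0)
(p1 → p4): 0.97 > 0.86, so result = 0.86
(not p4 → (p1 → p4)): 0 ≤ 0.86, so result = 1
((p3 ∧ (p3 → not p3)) → (not p4 → (p1 → p4))): 0 ≤ 1, so result = 1
(((p3 → p3) ∧ p3) ∨ ((p3 ∧ (p3 → not p3)) → (not p4 → (p1 → p4)))) = max(0.33, 1) = 1
not (((p3 → p3) ∧ p3) ∨ ((p3 ∧ (p3 → not p3)) → (not p4 → (p1 → p4)))): Gödel ¬ of 1 = 0 (operand ≠ 0)
not p3: Gödel ¬ of 0.33 = 0 (operand ≠ 0)
(p1 ∧ not p3) = min(0.97, 0) = 0
(not (((p3 → p3) ∧ p3) ∨ ((p3 ∧ (p3 → not p3)) → (not p4 → (p1 → p4)))) ∨ (p1 ∧ not p3)) = max(0, 0) = 0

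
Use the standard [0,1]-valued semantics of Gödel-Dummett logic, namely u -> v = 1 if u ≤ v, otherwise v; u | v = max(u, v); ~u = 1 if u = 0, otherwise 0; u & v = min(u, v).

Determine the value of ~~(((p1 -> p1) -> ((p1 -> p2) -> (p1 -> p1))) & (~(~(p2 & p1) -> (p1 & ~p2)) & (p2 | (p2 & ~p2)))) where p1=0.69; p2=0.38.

(p1 -> p1): 0.69 ≤ 0.69, so result = 1
(p1 -> p2): 0.69 > 0.38, so result = 0.38
(p1 -> p1): 0.69 ≤ 0.69, so result = 1
((p1 -> p2) -> (p1 -> p1)): 0.38 ≤ 1, so result = 1
((p1 -> p1) -> ((p1 -> p2) -> (p1 -> p1))): 1 ≤ 1, so result = 1
(p2 & p1) = min(0.38, 0.69) = 0.38
~(p2 & p1): Gödel ¬ of 0.38 = 0 (operand ≠ 0)
~p2: Gödel ¬ of 0.38 = 0 (operand ≠ 0)
(p1 & ~p2) = min(0.69, 0) = 0
(~(p2 & p1) -> (p1 & ~p2)): 0 ≤ 0, so result = 1
~(~(p2 & p1) -> (p1 & ~p2)): Gödel ¬ of 1 = 0 (operand ≠ 0)
~p2: Gödel ¬ of 0.38 = 0 (operand ≠ 0)
(p2 & ~p2) = min(0.38, 0) = 0
(p2 | (p2 & ~p2)) = max(0.38, 0) = 0.38
(~(~(p2 & p1) -> (p1 & ~p2)) & (p2 | (p2 & ~p2))) = min(0, 0.38) = 0
(((p1 -> p1) -> ((p1 -> p2) -> (p1 -> p1))) & (~(~(p2 & p1) -> (p1 & ~p2)) & (p2 | (p2 & ~p2)))) = min(1, 0) = 0
~(((p1 -> p1) -> ((p1 -> p2) -> (p1 -> p1))) & (~(~(p2 & p1) -> (p1 & ~p2)) & (p2 | (p2 & ~p2)))): Gödel ¬ of 0 = 1 (operand is 0)
~~(((p1 -> p1) -> ((p1 -> p2) -> (p1 -> p1))) & (~(~(p2 & p1) -> (p1 & ~p2)) & (p2 | (p2 & ~p2)))): Gödel ¬ of 1 = 0 (operand ≠ 0)

0.00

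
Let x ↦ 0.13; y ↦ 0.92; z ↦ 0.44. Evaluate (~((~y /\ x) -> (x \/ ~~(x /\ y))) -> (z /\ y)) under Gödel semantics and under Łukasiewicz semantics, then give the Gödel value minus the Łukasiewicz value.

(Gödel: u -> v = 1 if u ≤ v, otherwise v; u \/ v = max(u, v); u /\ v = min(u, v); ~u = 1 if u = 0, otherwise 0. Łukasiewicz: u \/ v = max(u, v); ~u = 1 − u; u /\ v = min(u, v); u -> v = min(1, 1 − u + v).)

Gödel evaluation:
  ~y: Gödel ¬ of 0.92 = 0 (operand ≠ 0)
  (~y /\ x) = min(0, 0.13) = 0
  (x /\ y) = min(0.13, 0.92) = 0.13
  ~(x /\ y): Gödel ¬ of 0.13 = 0 (operand ≠ 0)
  ~~(x /\ y): Gödel ¬ of 0 = 1 (operand is 0)
  (x \/ ~~(x /\ y)) = max(0.13, 1) = 1
  ((~y /\ x) -> (x \/ ~~(x /\ y))): 0 ≤ 1, so result = 1
  ~((~y /\ x) -> (x \/ ~~(x /\ y))): Gödel ¬ of 1 = 0 (operand ≠ 0)
  (z /\ y) = min(0.44, 0.92) = 0.44
  (~((~y /\ x) -> (x \/ ~~(x /\ y))) -> (z /\ y)): 0 ≤ 0.44, so result = 1
  Gödel value = 1
Łukasiewicz evaluation:
  ~y: Łukasiewicz ¬ gives 1 − 0.92 = 0.08
  (~y /\ x) = min(0.08, 0.13) = 0.08
  (x /\ y) = min(0.13, 0.92) = 0.13
  ~(x /\ y): Łukasiewicz ¬ gives 1 − 0.13 = 0.87
  ~~(x /\ y): Łukasiewicz ¬ gives 1 − 0.87 = 0.13
  (x \/ ~~(x /\ y)) = max(0.13, 0.13) = 0.13
  ((~y /\ x) -> (x \/ ~~(x /\ y))): min(1, 1 − 0.08 + 0.13) = 1
  ~((~y /\ x) -> (x \/ ~~(x /\ y))): Łukasiewicz ¬ gives 1 − 1 = 0
  (z /\ y) = min(0.44, 0.92) = 0.44
  (~((~y /\ x) -> (x \/ ~~(x /\ y))) -> (z /\ y)): min(1, 1 − 0 + 0.44) = 1
  Łukasiewicz value = 1
Difference: 1 − 1 = 0.00

0.00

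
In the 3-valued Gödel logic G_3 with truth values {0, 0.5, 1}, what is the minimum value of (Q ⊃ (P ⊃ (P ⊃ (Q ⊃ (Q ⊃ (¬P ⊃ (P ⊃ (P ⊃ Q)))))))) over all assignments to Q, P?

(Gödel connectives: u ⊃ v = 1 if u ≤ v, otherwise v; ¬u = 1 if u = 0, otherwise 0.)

1.00

Every assignment gives 1. For instance at Q = 0, P = 0:
  ¬P: Gödel ¬ of 0 = 1 (operand is 0)
  (P ⊃ Q): 0 ≤ 0, so result = 1
  (P ⊃ (P ⊃ Q)): 0 ≤ 1, so result = 1
  (¬P ⊃ (P ⊃ (P ⊃ Q))): 1 ≤ 1, so result = 1
  (Q ⊃ (¬P ⊃ (P ⊃ (P ⊃ Q)))): 0 ≤ 1, so result = 1
  (Q ⊃ (Q ⊃ (¬P ⊃ (P ⊃ (P ⊃ Q))))): 0 ≤ 1, so result = 1
  (P ⊃ (Q ⊃ (Q ⊃ (¬P ⊃ (P ⊃ (P ⊃ Q)))))): 0 ≤ 1, so result = 1
  (P ⊃ (P ⊃ (Q ⊃ (Q ⊃ (¬P ⊃ (P ⊃ (P ⊃ Q))))))): 0 ≤ 1, so result = 1
  (Q ⊃ (P ⊃ (P ⊃ (Q ⊃ (Q ⊃ (¬P ⊃ (P ⊃ (P ⊃ Q)))))))): 0 ≤ 1, so result = 1
All 9 assignments give value 1 — the formula is a G_3-tautology.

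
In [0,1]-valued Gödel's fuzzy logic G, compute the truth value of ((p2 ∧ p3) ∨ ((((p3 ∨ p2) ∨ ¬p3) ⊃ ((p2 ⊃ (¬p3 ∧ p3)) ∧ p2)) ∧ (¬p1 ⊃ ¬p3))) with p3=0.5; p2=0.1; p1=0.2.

0.10

(p2 ∧ p3) = min(0.1, 0.5) = 0.1
(p3 ∨ p2) = max(0.5, 0.1) = 0.5
¬p3: Gödel ¬ of 0.5 = 0 (operand ≠ 0)
((p3 ∨ p2) ∨ ¬p3) = max(0.5, 0) = 0.5
¬p3: Gödel ¬ of 0.5 = 0 (operand ≠ 0)
(¬p3 ∧ p3) = min(0, 0.5) = 0
(p2 ⊃ (¬p3 ∧ p3)): 0.1 > 0, so result = 0
((p2 ⊃ (¬p3 ∧ p3)) ∧ p2) = min(0, 0.1) = 0
(((p3 ∨ p2) ∨ ¬p3) ⊃ ((p2 ⊃ (¬p3 ∧ p3)) ∧ p2)): 0.5 > 0, so result = 0
¬p1: Gödel ¬ of 0.2 = 0 (operand ≠ 0)
¬p3: Gödel ¬ of 0.5 = 0 (operand ≠ 0)
(¬p1 ⊃ ¬p3): 0 ≤ 0, so result = 1
((((p3 ∨ p2) ∨ ¬p3) ⊃ ((p2 ⊃ (¬p3 ∧ p3)) ∧ p2)) ∧ (¬p1 ⊃ ¬p3)) = min(0, 1) = 0
((p2 ∧ p3) ∨ ((((p3 ∨ p2) ∨ ¬p3) ⊃ ((p2 ⊃ (¬p3 ∧ p3)) ∧ p2)) ∧ (¬p1 ⊃ ¬p3))) = max(0.1, 0) = 0.1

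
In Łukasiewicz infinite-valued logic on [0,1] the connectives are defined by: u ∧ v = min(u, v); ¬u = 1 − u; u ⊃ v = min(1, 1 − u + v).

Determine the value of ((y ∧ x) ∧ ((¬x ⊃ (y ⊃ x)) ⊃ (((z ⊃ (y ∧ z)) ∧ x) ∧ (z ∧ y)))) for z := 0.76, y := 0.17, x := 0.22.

(y ∧ x) = min(0.17, 0.22) = 0.17
¬x: Łukasiewicz ¬ gives 1 − 0.22 = 0.78
(y ⊃ x): min(1, 1 − 0.17 + 0.22) = 1
(¬x ⊃ (y ⊃ x)): min(1, 1 − 0.78 + 1) = 1
(y ∧ z) = min(0.17, 0.76) = 0.17
(z ⊃ (y ∧ z)): min(1, 1 − 0.76 + 0.17) = 0.41
((z ⊃ (y ∧ z)) ∧ x) = min(0.41, 0.22) = 0.22
(z ∧ y) = min(0.76, 0.17) = 0.17
(((z ⊃ (y ∧ z)) ∧ x) ∧ (z ∧ y)) = min(0.22, 0.17) = 0.17
((¬x ⊃ (y ⊃ x)) ⊃ (((z ⊃ (y ∧ z)) ∧ x) ∧ (z ∧ y))): min(1, 1 − 1 + 0.17) = 0.17
((y ∧ x) ∧ ((¬x ⊃ (y ⊃ x)) ⊃ (((z ⊃ (y ∧ z)) ∧ x) ∧ (z ∧ y)))) = min(0.17, 0.17) = 0.17

0.17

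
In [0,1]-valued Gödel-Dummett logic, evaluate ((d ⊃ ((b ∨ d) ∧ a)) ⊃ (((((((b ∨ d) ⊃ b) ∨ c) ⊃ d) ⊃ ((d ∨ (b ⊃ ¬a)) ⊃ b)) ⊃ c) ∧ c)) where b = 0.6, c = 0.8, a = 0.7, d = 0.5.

0.80

(b ∨ d) = max(0.6, 0.5) = 0.6
((b ∨ d) ∧ a) = min(0.6, 0.7) = 0.6
(d ⊃ ((b ∨ d) ∧ a)): 0.5 ≤ 0.6, so result = 1
(b ∨ d) = max(0.6, 0.5) = 0.6
((b ∨ d) ⊃ b): 0.6 ≤ 0.6, so result = 1
(((b ∨ d) ⊃ b) ∨ c) = max(1, 0.8) = 1
((((b ∨ d) ⊃ b) ∨ c) ⊃ d): 1 > 0.5, so result = 0.5
¬a: Gödel ¬ of 0.7 = 0 (operand ≠ 0)
(b ⊃ ¬a): 0.6 > 0, so result = 0
(d ∨ (b ⊃ ¬a)) = max(0.5, 0) = 0.5
((d ∨ (b ⊃ ¬a)) ⊃ b): 0.5 ≤ 0.6, so result = 1
(((((b ∨ d) ⊃ b) ∨ c) ⊃ d) ⊃ ((d ∨ (b ⊃ ¬a)) ⊃ b)): 0.5 ≤ 1, so result = 1
((((((b ∨ d) ⊃ b) ∨ c) ⊃ d) ⊃ ((d ∨ (b ⊃ ¬a)) ⊃ b)) ⊃ c): 1 > 0.8, so result = 0.8
(((((((b ∨ d) ⊃ b) ∨ c) ⊃ d) ⊃ ((d ∨ (b ⊃ ¬a)) ⊃ b)) ⊃ c) ∧ c) = min(0.8, 0.8) = 0.8
((d ⊃ ((b ∨ d) ∧ a)) ⊃ (((((((b ∨ d) ⊃ b) ∨ c) ⊃ d) ⊃ ((d ∨ (b ⊃ ¬a)) ⊃ b)) ⊃ c) ∧ c)): 1 > 0.8, so result = 0.8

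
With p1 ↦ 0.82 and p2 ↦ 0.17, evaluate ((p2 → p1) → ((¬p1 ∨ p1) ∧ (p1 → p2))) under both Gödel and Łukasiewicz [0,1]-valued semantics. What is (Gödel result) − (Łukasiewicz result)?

Gödel evaluation:
  (p2 → p1): 0.17 ≤ 0.82, so result = 1
  ¬p1: Gödel ¬ of 0.82 = 0 (operand ≠ 0)
  (¬p1 ∨ p1) = max(0, 0.82) = 0.82
  (p1 → p2): 0.82 > 0.17, so result = 0.17
  ((¬p1 ∨ p1) ∧ (p1 → p2)) = min(0.82, 0.17) = 0.17
  ((p2 → p1) → ((¬p1 ∨ p1) ∧ (p1 → p2))): 1 > 0.17, so result = 0.17
  Gödel value = 0.17
Łukasiewicz evaluation:
  (p2 → p1): min(1, 1 − 0.17 + 0.82) = 1
  ¬p1: Łukasiewicz ¬ gives 1 − 0.82 = 0.18
  (¬p1 ∨ p1) = max(0.18, 0.82) = 0.82
  (p1 → p2): min(1, 1 − 0.82 + 0.17) = 0.35
  ((¬p1 ∨ p1) ∧ (p1 → p2)) = min(0.82, 0.35) = 0.35
  ((p2 → p1) → ((¬p1 ∨ p1) ∧ (p1 → p2))): min(1, 1 − 1 + 0.35) = 0.35
  Łukasiewicz value = 0.35
Difference: 0.17 − 0.35 = -0.18

-0.18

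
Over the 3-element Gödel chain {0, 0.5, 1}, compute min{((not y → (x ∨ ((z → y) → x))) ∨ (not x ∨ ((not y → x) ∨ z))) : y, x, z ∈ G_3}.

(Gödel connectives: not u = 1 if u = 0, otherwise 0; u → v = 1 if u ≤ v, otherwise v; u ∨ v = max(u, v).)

0.50

The minimum is attained at y = 0, x = 0.5, z = 0:
  not y: Gödel ¬ of 0 = 1 (operand is 0)
  (z → y): 0 ≤ 0, so result = 1
  ((z → y) → x): 1 > 0.5, so result = 0.5
  (x ∨ ((z → y) → x)) = max(0.5, 0.5) = 0.5
  (not y → (x ∨ ((z → y) → x))): 1 > 0.5, so result = 0.5
  not x: Gödel ¬ of 0.5 = 0 (operand ≠ 0)
  not y: Gödel ¬ of 0 = 1 (operand is 0)
  (not y → x): 1 > 0.5, so result = 0.5
  ((not y → x) ∨ z) = max(0.5, 0) = 0.5
  (not x ∨ ((not y → x) ∨ z)) = max(0, 0.5) = 0.5
  ((not y → (x ∨ ((z → y) → x))) ∨ (not x ∨ ((not y → x) ∨ z))) = max(0.5, 0.5) = 0.5
Checking all 27 assignments confirms none give a value below 0.50.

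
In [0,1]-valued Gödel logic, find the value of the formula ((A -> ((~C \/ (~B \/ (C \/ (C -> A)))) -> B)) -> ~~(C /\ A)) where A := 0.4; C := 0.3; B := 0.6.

~C: Gödel ¬ of 0.3 = 0 (operand ≠ 0)
~B: Gödel ¬ of 0.6 = 0 (operand ≠ 0)
(C -> A): 0.3 ≤ 0.4, so result = 1
(C \/ (C -> A)) = max(0.3, 1) = 1
(~B \/ (C \/ (C -> A))) = max(0, 1) = 1
(~C \/ (~B \/ (C \/ (C -> A)))) = max(0, 1) = 1
((~C \/ (~B \/ (C \/ (C -> A)))) -> B): 1 > 0.6, so result = 0.6
(A -> ((~C \/ (~B \/ (C \/ (C -> A)))) -> B)): 0.4 ≤ 0.6, so result = 1
(C /\ A) = min(0.3, 0.4) = 0.3
~(C /\ A): Gödel ¬ of 0.3 = 0 (operand ≠ 0)
~~(C /\ A): Gödel ¬ of 0 = 1 (operand is 0)
((A -> ((~C \/ (~B \/ (C \/ (C -> A)))) -> B)) -> ~~(C /\ A)): 1 ≤ 1, so result = 1

1.00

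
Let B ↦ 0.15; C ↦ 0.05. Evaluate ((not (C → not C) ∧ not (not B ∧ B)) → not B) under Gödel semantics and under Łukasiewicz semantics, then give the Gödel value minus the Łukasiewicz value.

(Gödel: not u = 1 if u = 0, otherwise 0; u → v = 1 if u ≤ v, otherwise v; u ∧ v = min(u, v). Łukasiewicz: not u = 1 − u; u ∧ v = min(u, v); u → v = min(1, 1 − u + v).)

-1.00

Gödel evaluation:
  not C: Gödel ¬ of 0.05 = 0 (operand ≠ 0)
  (C → not C): 0.05 > 0, so result = 0
  not (C → not C): Gödel ¬ of 0 = 1 (operand is 0)
  not B: Gödel ¬ of 0.15 = 0 (operand ≠ 0)
  (not B ∧ B) = min(0, 0.15) = 0
  not (not B ∧ B): Gödel ¬ of 0 = 1 (operand is 0)
  (not (C → not C) ∧ not (not B ∧ B)) = min(1, 1) = 1
  not B: Gödel ¬ of 0.15 = 0 (operand ≠ 0)
  ((not (C → not C) ∧ not (not B ∧ B)) → not B): 1 > 0, so result = 0
  Gödel value = 0
Łukasiewicz evaluation:
  not C: Łukasiewicz ¬ gives 1 − 0.05 = 0.95
  (C → not C): min(1, 1 − 0.05 + 0.95) = 1
  not (C → not C): Łukasiewicz ¬ gives 1 − 1 = 0
  not B: Łukasiewicz ¬ gives 1 − 0.15 = 0.85
  (not B ∧ B) = min(0.85, 0.15) = 0.15
  not (not B ∧ B): Łukasiewicz ¬ gives 1 − 0.15 = 0.85
  (not (C → not C) ∧ not (not B ∧ B)) = min(0, 0.85) = 0
  not B: Łukasiewicz ¬ gives 1 − 0.15 = 0.85
  ((not (C → not C) ∧ not (not B ∧ B)) → not B): min(1, 1 − 0 + 0.85) = 1
  Łukasiewicz value = 1
Difference: 0 − 1 = -1.00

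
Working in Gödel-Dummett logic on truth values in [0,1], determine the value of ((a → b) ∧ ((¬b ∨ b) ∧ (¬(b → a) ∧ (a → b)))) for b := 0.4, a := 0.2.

(a → b): 0.2 ≤ 0.4, so result = 1
¬b: Gödel ¬ of 0.4 = 0 (operand ≠ 0)
(¬b ∨ b) = max(0, 0.4) = 0.4
(b → a): 0.4 > 0.2, so result = 0.2
¬(b → a): Gödel ¬ of 0.2 = 0 (operand ≠ 0)
(a → b): 0.2 ≤ 0.4, so result = 1
(¬(b → a) ∧ (a → b)) = min(0, 1) = 0
((¬b ∨ b) ∧ (¬(b → a) ∧ (a → b))) = min(0.4, 0) = 0
((a → b) ∧ ((¬b ∨ b) ∧ (¬(b → a) ∧ (a → b)))) = min(1, 0) = 0

0.00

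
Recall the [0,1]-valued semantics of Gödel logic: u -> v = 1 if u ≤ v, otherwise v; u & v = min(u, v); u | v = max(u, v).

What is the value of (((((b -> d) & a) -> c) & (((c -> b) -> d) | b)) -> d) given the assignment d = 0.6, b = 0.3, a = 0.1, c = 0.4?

0.60

(b -> d): 0.3 ≤ 0.6, so result = 1
((b -> d) & a) = min(1, 0.1) = 0.1
(((b -> d) & a) -> c): 0.1 ≤ 0.4, so result = 1
(c -> b): 0.4 > 0.3, so result = 0.3
((c -> b) -> d): 0.3 ≤ 0.6, so result = 1
(((c -> b) -> d) | b) = max(1, 0.3) = 1
((((b -> d) & a) -> c) & (((c -> b) -> d) | b)) = min(1, 1) = 1
(((((b -> d) & a) -> c) & (((c -> b) -> d) | b)) -> d): 1 > 0.6, so result = 0.6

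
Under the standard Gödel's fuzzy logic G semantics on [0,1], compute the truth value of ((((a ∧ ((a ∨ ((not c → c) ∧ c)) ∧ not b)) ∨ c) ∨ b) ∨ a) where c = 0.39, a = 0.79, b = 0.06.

not c: Gödel ¬ of 0.39 = 0 (operand ≠ 0)
(not c → c): 0 ≤ 0.39, so result = 1
((not c → c) ∧ c) = min(1, 0.39) = 0.39
(a ∨ ((not c → c) ∧ c)) = max(0.79, 0.39) = 0.79
not b: Gödel ¬ of 0.06 = 0 (operand ≠ 0)
((a ∨ ((not c → c) ∧ c)) ∧ not b) = min(0.79, 0) = 0
(a ∧ ((a ∨ ((not c → c) ∧ c)) ∧ not b)) = min(0.79, 0) = 0
((a ∧ ((a ∨ ((not c → c) ∧ c)) ∧ not b)) ∨ c) = max(0, 0.39) = 0.39
(((a ∧ ((a ∨ ((not c → c) ∧ c)) ∧ not b)) ∨ c) ∨ b) = max(0.39, 0.06) = 0.39
((((a ∧ ((a ∨ ((not c → c) ∧ c)) ∧ not b)) ∨ c) ∨ b) ∨ a) = max(0.39, 0.79) = 0.79

0.79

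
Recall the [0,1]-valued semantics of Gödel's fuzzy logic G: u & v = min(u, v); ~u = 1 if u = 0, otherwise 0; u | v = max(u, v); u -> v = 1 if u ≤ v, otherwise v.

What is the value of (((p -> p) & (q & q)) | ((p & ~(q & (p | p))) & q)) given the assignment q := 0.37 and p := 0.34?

(p -> p): 0.34 ≤ 0.34, so result = 1
(q & q) = min(0.37, 0.37) = 0.37
((p -> p) & (q & q)) = min(1, 0.37) = 0.37
(p | p) = max(0.34, 0.34) = 0.34
(q & (p | p)) = min(0.37, 0.34) = 0.34
~(q & (p | p)): Gödel ¬ of 0.34 = 0 (operand ≠ 0)
(p & ~(q & (p | p))) = min(0.34, 0) = 0
((p & ~(q & (p | p))) & q) = min(0, 0.37) = 0
(((p -> p) & (q & q)) | ((p & ~(q & (p | p))) & q)) = max(0.37, 0) = 0.37

0.37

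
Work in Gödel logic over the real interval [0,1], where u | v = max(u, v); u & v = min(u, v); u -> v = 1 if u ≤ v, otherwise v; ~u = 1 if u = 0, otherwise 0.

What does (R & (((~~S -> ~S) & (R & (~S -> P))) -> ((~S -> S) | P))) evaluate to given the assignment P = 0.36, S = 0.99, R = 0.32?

0.32

~S: Gödel ¬ of 0.99 = 0 (operand ≠ 0)
~~S: Gödel ¬ of 0 = 1 (operand is 0)
~S: Gödel ¬ of 0.99 = 0 (operand ≠ 0)
(~~S -> ~S): 1 > 0, so result = 0
~S: Gödel ¬ of 0.99 = 0 (operand ≠ 0)
(~S -> P): 0 ≤ 0.36, so result = 1
(R & (~S -> P)) = min(0.32, 1) = 0.32
((~~S -> ~S) & (R & (~S -> P))) = min(0, 0.32) = 0
~S: Gödel ¬ of 0.99 = 0 (operand ≠ 0)
(~S -> S): 0 ≤ 0.99, so result = 1
((~S -> S) | P) = max(1, 0.36) = 1
(((~~S -> ~S) & (R & (~S -> P))) -> ((~S -> S) | P)): 0 ≤ 1, so result = 1
(R & (((~~S -> ~S) & (R & (~S -> P))) -> ((~S -> S) | P))) = min(0.32, 1) = 0.32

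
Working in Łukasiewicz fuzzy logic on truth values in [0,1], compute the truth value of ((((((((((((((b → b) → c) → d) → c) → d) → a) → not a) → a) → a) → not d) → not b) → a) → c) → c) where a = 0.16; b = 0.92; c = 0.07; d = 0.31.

(b → b): min(1, 1 − 0.92 + 0.92) = 1
((b → b) → c): min(1, 1 − 1 + 0.07) = 0.07
(((b → b) → c) → d): min(1, 1 − 0.07 + 0.31) = 1
((((b → b) → c) → d) → c): min(1, 1 − 1 + 0.07) = 0.07
(((((b → b) → c) → d) → c) → d): min(1, 1 − 0.07 + 0.31) = 1
((((((b → b) → c) → d) → c) → d) → a): min(1, 1 − 1 + 0.16) = 0.16
not a: Łukasiewicz ¬ gives 1 − 0.16 = 0.84
(((((((b → b) → c) → d) → c) → d) → a) → not a): min(1, 1 − 0.16 + 0.84) = 1
((((((((b → b) → c) → d) → c) → d) → a) → not a) → a): min(1, 1 − 1 + 0.16) = 0.16
(((((((((b → b) → c) → d) → c) → d) → a) → not a) → a) → a): min(1, 1 − 0.16 + 0.16) = 1
not d: Łukasiewicz ¬ gives 1 − 0.31 = 0.69
((((((((((b → b) → c) → d) → c) → d) → a) → not a) → a) → a) → not d): min(1, 1 − 1 + 0.69) = 0.69
not b: Łukasiewicz ¬ gives 1 − 0.92 = 0.08
(((((((((((b → b) → c) → d) → c) → d) → a) → not a) → a) → a) → not d) → not b): min(1, 1 − 0.69 + 0.08) = 0.39
((((((((((((b → b) → c) → d) → c) → d) → a) → not a) → a) → a) → not d) → not b) → a): min(1, 1 − 0.39 + 0.16) = 0.77
(((((((((((((b → b) → c) → d) → c) → d) → a) → not a) → a) → a) → not d) → not b) → a) → c): min(1, 1 − 0.77 + 0.07) = 0.3
((((((((((((((b → b) → c) → d) → c) → d) → a) → not a) → a) → a) → not d) → not b) → a) → c) → c): min(1, 1 − 0.3 + 0.07) = 0.77

0.77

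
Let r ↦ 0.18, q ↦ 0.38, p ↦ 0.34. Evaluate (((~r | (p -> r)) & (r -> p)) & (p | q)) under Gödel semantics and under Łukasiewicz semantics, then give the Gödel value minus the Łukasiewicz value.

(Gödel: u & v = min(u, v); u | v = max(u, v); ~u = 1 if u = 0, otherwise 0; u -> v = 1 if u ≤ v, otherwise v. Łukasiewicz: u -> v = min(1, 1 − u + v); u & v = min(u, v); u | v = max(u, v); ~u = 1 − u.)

Gödel evaluation:
  ~r: Gödel ¬ of 0.18 = 0 (operand ≠ 0)
  (p -> r): 0.34 > 0.18, so result = 0.18
  (~r | (p -> r)) = max(0, 0.18) = 0.18
  (r -> p): 0.18 ≤ 0.34, so result = 1
  ((~r | (p -> r)) & (r -> p)) = min(0.18, 1) = 0.18
  (p | q) = max(0.34, 0.38) = 0.38
  (((~r | (p -> r)) & (r -> p)) & (p | q)) = min(0.18, 0.38) = 0.18
  Gödel value = 0.18
Łukasiewicz evaluation:
  ~r: Łukasiewicz ¬ gives 1 − 0.18 = 0.82
  (p -> r): min(1, 1 − 0.34 + 0.18) = 0.84
  (~r | (p -> r)) = max(0.82, 0.84) = 0.84
  (r -> p): min(1, 1 − 0.18 + 0.34) = 1
  ((~r | (p -> r)) & (r -> p)) = min(0.84, 1) = 0.84
  (p | q) = max(0.34, 0.38) = 0.38
  (((~r | (p -> r)) & (r -> p)) & (p | q)) = min(0.84, 0.38) = 0.38
  Łukasiewicz value = 0.38
Difference: 0.18 − 0.38 = -0.20

-0.20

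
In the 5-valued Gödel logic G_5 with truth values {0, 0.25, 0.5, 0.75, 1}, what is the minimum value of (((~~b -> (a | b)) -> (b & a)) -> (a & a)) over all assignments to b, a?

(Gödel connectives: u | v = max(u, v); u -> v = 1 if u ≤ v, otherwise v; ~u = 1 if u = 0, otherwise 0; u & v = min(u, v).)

0.25

The minimum is attained at b = 0.25, a = 0.25:
  ~b: Gödel ¬ of 0.25 = 0 (operand ≠ 0)
  ~~b: Gödel ¬ of 0 = 1 (operand is 0)
  (a | b) = max(0.25, 0.25) = 0.25
  (~~b -> (a | b)): 1 > 0.25, so result = 0.25
  (b & a) = min(0.25, 0.25) = 0.25
  ((~~b -> (a | b)) -> (b & a)): 0.25 ≤ 0.25, so result = 1
  (a & a) = min(0.25, 0.25) = 0.25
  (((~~b -> (a | b)) -> (b & a)) -> (a & a)): 1 > 0.25, so result = 0.25
Checking all 25 assignments confirms none give a value below 0.25.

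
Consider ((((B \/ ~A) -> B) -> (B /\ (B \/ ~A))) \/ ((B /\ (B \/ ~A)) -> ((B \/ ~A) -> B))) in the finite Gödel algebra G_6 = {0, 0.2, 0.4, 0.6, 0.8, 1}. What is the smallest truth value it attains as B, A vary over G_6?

1.00

Every assignment gives 1. For instance at B = 0, A = 0:
  ~A: Gödel ¬ of 0 = 1 (operand is 0)
  (B \/ ~A) = max(0, 1) = 1
  ((B \/ ~A) -> B): 1 > 0, so result = 0
  ~A: Gödel ¬ of 0 = 1 (operand is 0)
  (B \/ ~A) = max(0, 1) = 1
  (B /\ (B \/ ~A)) = min(0, 1) = 0
  (((B \/ ~A) -> B) -> (B /\ (B \/ ~A))): 0 ≤ 0, so result = 1
  ~A: Gödel ¬ of 0 = 1 (operand is 0)
  (B \/ ~A) = max(0, 1) = 1
  (B /\ (B \/ ~A)) = min(0, 1) = 0
  ~A: Gödel ¬ of 0 = 1 (operand is 0)
  (B \/ ~A) = max(0, 1) = 1
  ((B \/ ~A) -> B): 1 > 0, so result = 0
  ((B /\ (B \/ ~A)) -> ((B \/ ~A) -> B)): 0 ≤ 0, so result = 1
  ((((B \/ ~A) -> B) -> (B /\ (B \/ ~A))) \/ ((B /\ (B \/ ~A)) -> ((B \/ ~A) -> B))) = max(1, 1) = 1
All 36 assignments give value 1 — the formula is a G_6-tautology.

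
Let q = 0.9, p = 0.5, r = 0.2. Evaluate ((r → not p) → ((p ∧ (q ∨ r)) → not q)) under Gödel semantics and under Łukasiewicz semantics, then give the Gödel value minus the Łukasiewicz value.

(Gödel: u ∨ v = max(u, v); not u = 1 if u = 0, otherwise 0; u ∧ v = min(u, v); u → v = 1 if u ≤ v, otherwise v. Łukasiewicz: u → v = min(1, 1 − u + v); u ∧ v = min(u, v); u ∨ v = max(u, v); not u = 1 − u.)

Gödel evaluation:
  not p: Gödel ¬ of 0.5 = 0 (operand ≠ 0)
  (r → not p): 0.2 > 0, so result = 0
  (q ∨ r) = max(0.9, 0.2) = 0.9
  (p ∧ (q ∨ r)) = min(0.5, 0.9) = 0.5
  not q: Gödel ¬ of 0.9 = 0 (operand ≠ 0)
  ((p ∧ (q ∨ r)) → not q): 0.5 > 0, so result = 0
  ((r → not p) → ((p ∧ (q ∨ r)) → not q)): 0 ≤ 0, so result = 1
  Gödel value = 1
Łukasiewicz evaluation:
  not p: Łukasiewicz ¬ gives 1 − 0.5 = 0.5
  (r → not p): min(1, 1 − 0.2 + 0.5) = 1
  (q ∨ r) = max(0.9, 0.2) = 0.9
  (p ∧ (q ∨ r)) = min(0.5, 0.9) = 0.5
  not q: Łukasiewicz ¬ gives 1 − 0.9 = 0.1
  ((p ∧ (q ∨ r)) → not q): min(1, 1 − 0.5 + 0.1) = 0.6
  ((r → not p) → ((p ∧ (q ∨ r)) → not q)): min(1, 1 − 1 + 0.6) = 0.6
  Łukasiewicz value = 0.6
Difference: 1 − 0.6 = 0.40

0.40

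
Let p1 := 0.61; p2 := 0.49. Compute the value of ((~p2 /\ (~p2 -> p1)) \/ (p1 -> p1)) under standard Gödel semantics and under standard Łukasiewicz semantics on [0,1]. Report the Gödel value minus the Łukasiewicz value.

Gödel evaluation:
  ~p2: Gödel ¬ of 0.49 = 0 (operand ≠ 0)
  ~p2: Gödel ¬ of 0.49 = 0 (operand ≠ 0)
  (~p2 -> p1): 0 ≤ 0.61, so result = 1
  (~p2 /\ (~p2 -> p1)) = min(0, 1) = 0
  (p1 -> p1): 0.61 ≤ 0.61, so result = 1
  ((~p2 /\ (~p2 -> p1)) \/ (p1 -> p1)) = max(0, 1) = 1
  Gödel value = 1
Łukasiewicz evaluation:
  ~p2: Łukasiewicz ¬ gives 1 − 0.49 = 0.51
  ~p2: Łukasiewicz ¬ gives 1 − 0.49 = 0.51
  (~p2 -> p1): min(1, 1 − 0.51 + 0.61) = 1
  (~p2 /\ (~p2 -> p1)) = min(0.51, 1) = 0.51
  (p1 -> p1): min(1, 1 − 0.61 + 0.61) = 1
  ((~p2 /\ (~p2 -> p1)) \/ (p1 -> p1)) = max(0.51, 1) = 1
  Łukasiewicz value = 1
Difference: 1 − 1 = 0.00

0.00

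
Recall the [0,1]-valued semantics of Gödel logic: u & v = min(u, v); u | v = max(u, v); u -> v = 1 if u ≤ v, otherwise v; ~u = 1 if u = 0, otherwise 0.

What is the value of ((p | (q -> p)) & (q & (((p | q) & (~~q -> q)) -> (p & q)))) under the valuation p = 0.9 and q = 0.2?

(q -> p): 0.2 ≤ 0.9, so result = 1
(p | (q -> p)) = max(0.9, 1) = 1
(p | q) = max(0.9, 0.2) = 0.9
~q: Gödel ¬ of 0.2 = 0 (operand ≠ 0)
~~q: Gödel ¬ of 0 = 1 (operand is 0)
(~~q -> q): 1 > 0.2, so result = 0.2
((p | q) & (~~q -> q)) = min(0.9, 0.2) = 0.2
(p & q) = min(0.9, 0.2) = 0.2
(((p | q) & (~~q -> q)) -> (p & q)): 0.2 ≤ 0.2, so result = 1
(q & (((p | q) & (~~q -> q)) -> (p & q))) = min(0.2, 1) = 0.2
((p | (q -> p)) & (q & (((p | q) & (~~q -> q)) -> (p & q)))) = min(1, 0.2) = 0.2

0.20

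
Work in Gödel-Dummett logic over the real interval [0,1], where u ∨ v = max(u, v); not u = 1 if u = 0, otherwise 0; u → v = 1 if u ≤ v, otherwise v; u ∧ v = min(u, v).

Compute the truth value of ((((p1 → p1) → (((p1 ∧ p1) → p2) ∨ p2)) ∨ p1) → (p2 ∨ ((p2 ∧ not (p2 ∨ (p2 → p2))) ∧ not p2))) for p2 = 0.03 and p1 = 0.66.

(p1 → p1): 0.66 ≤ 0.66, so result = 1
(p1 ∧ p1) = min(0.66, 0.66) = 0.66
((p1 ∧ p1) → p2): 0.66 > 0.03, so result = 0.03
(((p1 ∧ p1) → p2) ∨ p2) = max(0.03, 0.03) = 0.03
((p1 → p1) → (((p1 ∧ p1) → p2) ∨ p2)): 1 > 0.03, so result = 0.03
(((p1 → p1) → (((p1 ∧ p1) → p2) ∨ p2)) ∨ p1) = max(0.03, 0.66) = 0.66
(p2 → p2): 0.03 ≤ 0.03, so result = 1
(p2 ∨ (p2 → p2)) = max(0.03, 1) = 1
not (p2 ∨ (p2 → p2)): Gödel ¬ of 1 = 0 (operand ≠ 0)
(p2 ∧ not (p2 ∨ (p2 → p2))) = min(0.03, 0) = 0
not p2: Gödel ¬ of 0.03 = 0 (operand ≠ 0)
((p2 ∧ not (p2 ∨ (p2 → p2))) ∧ not p2) = min(0, 0) = 0
(p2 ∨ ((p2 ∧ not (p2 ∨ (p2 → p2))) ∧ not p2)) = max(0.03, 0) = 0.03
((((p1 → p1) → (((p1 ∧ p1) → p2) ∨ p2)) ∨ p1) → (p2 ∨ ((p2 ∧ not (p2 ∨ (p2 → p2))) ∧ not p2))): 0.66 > 0.03, so result = 0.03

0.03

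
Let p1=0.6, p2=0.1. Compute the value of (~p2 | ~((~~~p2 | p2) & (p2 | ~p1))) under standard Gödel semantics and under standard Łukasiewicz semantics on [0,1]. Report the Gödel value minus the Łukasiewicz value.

Gödel evaluation:
  ~p2: Gödel ¬ of 0.1 = 0 (operand ≠ 0)
  ~p2: Gödel ¬ of 0.1 = 0 (operand ≠ 0)
  ~~p2: Gödel ¬ of 0 = 1 (operand is 0)
  ~~~p2: Gödel ¬ of 1 = 0 (operand ≠ 0)
  (~~~p2 | p2) = max(0, 0.1) = 0.1
  ~p1: Gödel ¬ of 0.6 = 0 (operand ≠ 0)
  (p2 | ~p1) = max(0.1, 0) = 0.1
  ((~~~p2 | p2) & (p2 | ~p1)) = min(0.1, 0.1) = 0.1
  ~((~~~p2 | p2) & (p2 | ~p1)): Gödel ¬ of 0.1 = 0 (operand ≠ 0)
  (~p2 | ~((~~~p2 | p2) & (p2 | ~p1))) = max(0, 0) = 0
  Gödel value = 0
Łukasiewicz evaluation:
  ~p2: Łukasiewicz ¬ gives 1 − 0.1 = 0.9
  ~p2: Łukasiewicz ¬ gives 1 − 0.1 = 0.9
  ~~p2: Łukasiewicz ¬ gives 1 − 0.9 = 0.1
  ~~~p2: Łukasiewicz ¬ gives 1 − 0.1 = 0.9
  (~~~p2 | p2) = max(0.9, 0.1) = 0.9
  ~p1: Łukasiewicz ¬ gives 1 − 0.6 = 0.4
  (p2 | ~p1) = max(0.1, 0.4) = 0.4
  ((~~~p2 | p2) & (p2 | ~p1)) = min(0.9, 0.4) = 0.4
  ~((~~~p2 | p2) & (p2 | ~p1)): Łukasiewicz ¬ gives 1 − 0.4 = 0.6
  (~p2 | ~((~~~p2 | p2) & (p2 | ~p1))) = max(0.9, 0.6) = 0.9
  Łukasiewicz value = 0.9
Difference: 0 − 0.9 = -0.90

-0.90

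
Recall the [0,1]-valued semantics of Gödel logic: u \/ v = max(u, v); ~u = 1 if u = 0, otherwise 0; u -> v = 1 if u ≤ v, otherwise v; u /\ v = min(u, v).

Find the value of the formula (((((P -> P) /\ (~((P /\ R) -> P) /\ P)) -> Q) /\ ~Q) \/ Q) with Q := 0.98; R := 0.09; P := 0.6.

(P -> P): 0.6 ≤ 0.6, so result = 1
(P /\ R) = min(0.6, 0.09) = 0.09
((P /\ R) -> P): 0.09 ≤ 0.6, so result = 1
~((P /\ R) -> P): Gödel ¬ of 1 = 0 (operand ≠ 0)
(~((P /\ R) -> P) /\ P) = min(0, 0.6) = 0
((P -> P) /\ (~((P /\ R) -> P) /\ P)) = min(1, 0) = 0
(((P -> P) /\ (~((P /\ R) -> P) /\ P)) -> Q): 0 ≤ 0.98, so result = 1
~Q: Gödel ¬ of 0.98 = 0 (operand ≠ 0)
((((P -> P) /\ (~((P /\ R) -> P) /\ P)) -> Q) /\ ~Q) = min(1, 0) = 0
(((((P -> P) /\ (~((P /\ R) -> P) /\ P)) -> Q) /\ ~Q) \/ Q) = max(0, 0.98) = 0.98

0.98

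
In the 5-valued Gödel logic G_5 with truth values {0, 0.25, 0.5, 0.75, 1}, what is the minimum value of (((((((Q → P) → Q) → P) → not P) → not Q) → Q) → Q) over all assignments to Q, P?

The minimum is attained at Q = 0.25, P = 0:
  (Q → P): 0.25 > 0, so result = 0
  ((Q → P) → Q): 0 ≤ 0.25, so result = 1
  (((Q → P) → Q) → P): 1 > 0, so result = 0
  not P: Gödel ¬ of 0 = 1 (operand is 0)
  ((((Q → P) → Q) → P) → not P): 0 ≤ 1, so result = 1
  not Q: Gödel ¬ of 0.25 = 0 (operand ≠ 0)
  (((((Q → P) → Q) → P) → not P) → not Q): 1 > 0, so result = 0
  ((((((Q → P) → Q) → P) → not P) → not Q) → Q): 0 ≤ 0.25, so result = 1
  (((((((Q → P) → Q) → P) → not P) → not Q) → Q) → Q): 1 > 0.25, so result = 0.25
Checking all 25 assignments confirms none give a value below 0.25.

0.25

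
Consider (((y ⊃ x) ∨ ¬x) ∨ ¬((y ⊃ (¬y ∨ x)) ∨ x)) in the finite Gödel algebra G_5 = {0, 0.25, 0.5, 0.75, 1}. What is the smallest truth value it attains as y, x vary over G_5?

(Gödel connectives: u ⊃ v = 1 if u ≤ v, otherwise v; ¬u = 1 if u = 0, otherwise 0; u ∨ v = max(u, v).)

The minimum is attained at y = 0.5, x = 0.25:
  (y ⊃ x): 0.5 > 0.25, so result = 0.25
  ¬x: Gödel ¬ of 0.25 = 0 (operand ≠ 0)
  ((y ⊃ x) ∨ ¬x) = max(0.25, 0) = 0.25
  ¬y: Gödel ¬ of 0.5 = 0 (operand ≠ 0)
  (¬y ∨ x) = max(0, 0.25) = 0.25
  (y ⊃ (¬y ∨ x)): 0.5 > 0.25, so result = 0.25
  ((y ⊃ (¬y ∨ x)) ∨ x) = max(0.25, 0.25) = 0.25
  ¬((y ⊃ (¬y ∨ x)) ∨ x): Gödel ¬ of 0.25 = 0 (operand ≠ 0)
  (((y ⊃ x) ∨ ¬x) ∨ ¬((y ⊃ (¬y ∨ x)) ∨ x)) = max(0.25, 0) = 0.25
Checking all 25 assignments confirms none give a value below 0.25.

0.25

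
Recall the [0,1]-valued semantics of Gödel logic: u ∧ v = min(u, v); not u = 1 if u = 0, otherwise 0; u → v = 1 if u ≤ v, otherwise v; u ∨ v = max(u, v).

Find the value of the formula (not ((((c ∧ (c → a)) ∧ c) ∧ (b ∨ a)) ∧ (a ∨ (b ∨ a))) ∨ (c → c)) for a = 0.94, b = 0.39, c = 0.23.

(c → a): 0.23 ≤ 0.94, so result = 1
(c ∧ (c → a)) = min(0.23, 1) = 0.23
((c ∧ (c → a)) ∧ c) = min(0.23, 0.23) = 0.23
(b ∨ a) = max(0.39, 0.94) = 0.94
(((c ∧ (c → a)) ∧ c) ∧ (b ∨ a)) = min(0.23, 0.94) = 0.23
(b ∨ a) = max(0.39, 0.94) = 0.94
(a ∨ (b ∨ a)) = max(0.94, 0.94) = 0.94
((((c ∧ (c → a)) ∧ c) ∧ (b ∨ a)) ∧ (a ∨ (b ∨ a))) = min(0.23, 0.94) = 0.23
not ((((c ∧ (c → a)) ∧ c) ∧ (b ∨ a)) ∧ (a ∨ (b ∨ a))): Gödel ¬ of 0.23 = 0 (operand ≠ 0)
(c → c): 0.23 ≤ 0.23, so result = 1
(not ((((c ∧ (c → a)) ∧ c) ∧ (b ∨ a)) ∧ (a ∨ (b ∨ a))) ∨ (c → c)) = max(0, 1) = 1

1.00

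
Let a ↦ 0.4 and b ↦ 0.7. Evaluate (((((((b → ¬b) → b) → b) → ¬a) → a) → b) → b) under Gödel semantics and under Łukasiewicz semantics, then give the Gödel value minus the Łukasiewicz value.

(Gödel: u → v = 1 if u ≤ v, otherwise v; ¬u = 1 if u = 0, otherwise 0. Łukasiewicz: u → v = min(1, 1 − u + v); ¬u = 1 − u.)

0.30

Gödel evaluation:
  ¬b: Gödel ¬ of 0.7 = 0 (operand ≠ 0)
  (b → ¬b): 0.7 > 0, so result = 0
  ((b → ¬b) → b): 0 ≤ 0.7, so result = 1
  (((b → ¬b) → b) → b): 1 > 0.7, so result = 0.7
  ¬a: Gödel ¬ of 0.4 = 0 (operand ≠ 0)
  ((((b → ¬b) → b) → b) → ¬a): 0.7 > 0, so result = 0
  (((((b → ¬b) → b) → b) → ¬a) → a): 0 ≤ 0.4, so result = 1
  ((((((b → ¬b) → b) → b) → ¬a) → a) → b): 1 > 0.7, so result = 0.7
  (((((((b → ¬b) → b) → b) → ¬a) → a) → b) → b): 0.7 ≤ 0.7, so result = 1
  Gödel value = 1
Łukasiewicz evaluation:
  ¬b: Łukasiewicz ¬ gives 1 − 0.7 = 0.3
  (b → ¬b): min(1, 1 − 0.7 + 0.3) = 0.6
  ((b → ¬b) → b): min(1, 1 − 0.6 + 0.7) = 1
  (((b → ¬b) → b) → b): min(1, 1 − 1 + 0.7) = 0.7
  ¬a: Łukasiewicz ¬ gives 1 − 0.4 = 0.6
  ((((b → ¬b) → b) → b) → ¬a): min(1, 1 − 0.7 + 0.6) = 0.9
  (((((b → ¬b) → b) → b) → ¬a) → a): min(1, 1 − 0.9 + 0.4) = 0.5
  ((((((b → ¬b) → b) → b) → ¬a) → a) → b): min(1, 1 − 0.5 + 0.7) = 1
  (((((((b → ¬b) → b) → b) → ¬a) → a) → b) → b): min(1, 1 − 1 + 0.7) = 0.7
  Łukasiewicz value = 0.7
Difference: 1 − 0.7 = 0.30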